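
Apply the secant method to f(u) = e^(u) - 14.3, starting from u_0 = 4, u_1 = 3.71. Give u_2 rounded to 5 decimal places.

3.14973

f(u_0) = 40.298150, f(u_1) = 26.553807
u_2 = 3.710000 - (26.553807)·(3.710000 - 4.000000)/(26.553807 - (40.298150)) = 3.149726; f(u_2) = 9.029662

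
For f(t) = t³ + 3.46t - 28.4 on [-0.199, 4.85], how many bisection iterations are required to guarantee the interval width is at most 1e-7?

26

Initial width b − a = 4.85 − -0.199 = 5.049000.
After n steps the width is (b−a)/2^n; need (b−a)/2^n ≤ 1e-7.
So n ≥ log₂(5.049000/1e-7) = log₂(50490000.0000) ≈ 25.5895.
Hence n = 26.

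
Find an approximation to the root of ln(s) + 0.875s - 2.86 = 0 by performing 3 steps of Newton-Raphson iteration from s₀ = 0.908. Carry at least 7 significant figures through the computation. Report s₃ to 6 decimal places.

2.311144

f'(s) = 1/s + 0.875
s_0 = 0.908000: f = -2.162011, f' = 1.976322 → s_1 = 0.908000 - (-2.162011)/(1.976322) = 2.001957
s_1 = 2.001957: f = -0.414162, f' = 1.374511 → s_2 = 2.001957 - (-0.414162)/(1.374511) = 2.303273
s_2 = 2.303273: f = -0.010305, f' = 1.309165 → s_3 = 2.303273 - (-0.010305)/(1.309165) = 2.311144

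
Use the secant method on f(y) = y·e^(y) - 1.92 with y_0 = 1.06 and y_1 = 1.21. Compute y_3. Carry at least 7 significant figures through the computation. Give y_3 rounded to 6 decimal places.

0.847833

f(y_0) = 1.139553, f(y_1) = 2.137716
y_2 = 1.210000 - (2.137716)·(1.210000 - 1.060000)/(2.137716 - (1.139553)) = 0.888752; f(y_2) = 0.241529
y_3 = 0.888752 - (0.241529)·(0.888752 - 1.210000)/(0.241529 - (2.137716)) = 0.847833; f(y_3) = 0.059337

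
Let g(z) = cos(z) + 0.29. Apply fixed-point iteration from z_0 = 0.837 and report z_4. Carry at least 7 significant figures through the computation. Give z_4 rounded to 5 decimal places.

z_1 = g(0.837000) = 0.959694
z_2 = g(0.959694) = 0.863771
z_3 = g(0.863771) = 0.939575
z_4 = g(0.939575) = 0.880131

0.88013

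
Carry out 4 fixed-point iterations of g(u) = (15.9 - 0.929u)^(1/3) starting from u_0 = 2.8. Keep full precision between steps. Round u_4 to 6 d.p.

2.391540

u_1 = g(2.800000) = 2.369213
u_2 = g(2.369213) = 2.392744
u_3 = g(2.392744) = 2.391471
u_4 = g(2.391471) = 2.391540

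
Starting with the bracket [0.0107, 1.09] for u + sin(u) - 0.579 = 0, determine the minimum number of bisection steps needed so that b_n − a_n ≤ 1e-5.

Initial width b − a = 1.09 − 0.0107 = 1.079300.
After n steps the width is (b−a)/2^n; need (b−a)/2^n ≤ 1e-5.
So n ≥ log₂(1.079300/1e-5) = log₂(107930.0000) ≈ 16.7197.
Hence n = 17.

17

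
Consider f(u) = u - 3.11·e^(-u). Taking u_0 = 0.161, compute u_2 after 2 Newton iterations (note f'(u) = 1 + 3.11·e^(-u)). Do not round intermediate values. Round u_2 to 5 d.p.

1.05488

Newton update: u ← u − f(u)/f'(u).
u_0 = 0.161000: f = -2.486518, f' = 3.647518 → u_1 = 0.161000 - (-2.486518)/(3.647518) = 0.842701
u_1 = 0.842701: f = -0.496296, f' = 2.338998 → u_2 = 0.842701 - (-0.496296)/(2.338998) = 1.054885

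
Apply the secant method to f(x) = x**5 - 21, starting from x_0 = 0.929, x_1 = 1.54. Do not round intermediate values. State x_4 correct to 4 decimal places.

f(x_0) = -20.308044, f(x_1) = -12.338291
x_2 = 1.540000 - (-12.338291)·(1.540000 - 0.929000)/(-12.338291 - (-20.308044)) = 2.485913; f(x_2) = 73.935775
x_3 = 2.485913 - (73.935775)·(2.485913 - 1.540000)/(73.935775 - (-12.338291)) = 1.675278; f(x_3) = -7.804253
x_4 = 1.675278 - (-7.804253)·(1.675278 - 2.485913)/(-7.804253 - (73.935775)) = 1.752674; f(x_4) = -4.461119

1.7527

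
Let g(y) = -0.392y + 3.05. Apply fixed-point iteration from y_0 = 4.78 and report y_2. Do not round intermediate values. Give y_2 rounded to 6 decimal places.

y_1 = g(4.780000) = 1.176240
y_2 = g(1.176240) = 2.588914

2.588914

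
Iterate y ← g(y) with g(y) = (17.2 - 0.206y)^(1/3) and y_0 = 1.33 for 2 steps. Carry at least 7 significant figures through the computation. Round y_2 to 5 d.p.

y_1 = g(1.330000) = 2.567546
y_2 = g(2.567546) = 2.554590

2.55459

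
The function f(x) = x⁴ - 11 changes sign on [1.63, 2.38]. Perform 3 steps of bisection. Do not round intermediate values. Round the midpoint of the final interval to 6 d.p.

1.864375

f(1.630000) = -3.940882, f(2.380000) = 21.085427 (opposite signs)
step 1: m = 2.005000, f(m) = 5.160601 > 0 → root in [1.630000, 2.005000]
step 2: m = 1.817500, f(m) = -0.088168 < 0 → root in [1.817500, 2.005000]
step 3: m = 1.911250, f(m) = 2.343507 > 0 → root in [1.817500, 1.911250]
Midpoint of [1.817500, 1.911250] = 1.864375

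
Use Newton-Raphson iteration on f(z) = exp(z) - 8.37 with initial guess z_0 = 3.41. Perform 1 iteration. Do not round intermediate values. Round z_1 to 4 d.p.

2.6866

f'(z) = exp(z)
z_0 = 3.410000: f = 21.895244, f' = 30.265244 → z_1 = 3.410000 - (21.895244)/(30.265244) = 2.686555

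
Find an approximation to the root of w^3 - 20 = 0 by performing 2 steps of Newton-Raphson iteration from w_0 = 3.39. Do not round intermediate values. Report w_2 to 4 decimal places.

f'(w) = 3w^2
w_0 = 3.390000: f = 18.958219, f' = 34.476300 → w_1 = 3.390000 - (18.958219)/(34.476300) = 2.840109
w_1 = 2.840109: f = 2.908933, f' = 24.198652 → w_2 = 2.840109 - (2.908933)/(24.198652) = 2.719898

2.7199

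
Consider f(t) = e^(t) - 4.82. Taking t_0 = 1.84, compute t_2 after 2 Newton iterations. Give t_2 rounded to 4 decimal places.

1.5733

f'(t) = e^(t)
t_0 = 1.840000: f = 1.476538, f' = 6.296538 → t_1 = 1.840000 - (1.476538)/(6.296538) = 1.605500
t_1 = 1.605500: f = 0.160349, f' = 4.980349 → t_2 = 1.605500 - (0.160349)/(4.980349) = 1.573304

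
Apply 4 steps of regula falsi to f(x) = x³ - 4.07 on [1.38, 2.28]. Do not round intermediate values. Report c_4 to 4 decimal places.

1.5938

f(1.380000) = -1.441928, f(2.280000) = 7.782352
step 1: c = 1.520687, f(c) = -0.553429 < 0 → new bracket [1.520687, 2.280000]
step 2: c = 1.571099, f(c) = -0.191973 < 0 → new bracket [1.571099, 2.280000]
step 3: c = 1.588165, f(c) = -0.064221 < 0 → new bracket [1.588165, 2.280000]
step 4: c = 1.593828, f(c) = -0.021222 < 0 → new bracket [1.593828, 2.280000]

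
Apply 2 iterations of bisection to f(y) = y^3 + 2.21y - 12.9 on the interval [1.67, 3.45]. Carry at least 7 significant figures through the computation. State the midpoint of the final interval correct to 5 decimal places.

f(1.670000) = -4.551837, f(3.450000) = 35.788125 (opposite signs)
step 1: m = 2.560000, f(m) = 9.534816 > 0 → root in [1.670000, 2.560000]
step 2: m = 2.115000, f(m) = 1.235021 > 0 → root in [1.670000, 2.115000]
Midpoint of [1.670000, 2.115000] = 1.892500

1.89250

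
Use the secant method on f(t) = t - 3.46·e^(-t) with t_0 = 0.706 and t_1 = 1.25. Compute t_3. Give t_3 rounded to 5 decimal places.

1.12373

f(t_0) = -1.001907, f(t_1) = 0.258693
t_2 = 1.250000 - (0.258693)·(1.250000 - 0.706000)/(0.258693 - (-1.001907)) = 1.138363; f(t_2) = 0.029977
t_3 = 1.138363 - (0.029977)·(1.138363 - 1.250000)/(0.029977 - (0.258693)) = 1.123732; f(t_3) = -0.000992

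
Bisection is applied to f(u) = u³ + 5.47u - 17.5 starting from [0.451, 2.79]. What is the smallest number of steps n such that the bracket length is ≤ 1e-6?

Initial width b − a = 2.79 − 0.451 = 2.339000.
After n steps the width is (b−a)/2^n; need (b−a)/2^n ≤ 1e-6.
So n ≥ log₂(2.339000/1e-6) = log₂(2339000.0000) ≈ 21.1575.
Hence n = 22.

22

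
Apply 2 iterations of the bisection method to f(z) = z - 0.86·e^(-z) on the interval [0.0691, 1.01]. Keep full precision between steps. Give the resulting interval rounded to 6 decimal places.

f(0.069100) = -0.733481, f(1.010000) = 0.696772 (opposite signs)
step 1: m = 0.539550, f(m) = 0.038161 > 0 → root in [0.069100, 0.539550]
step 2: m = 0.304325, f(m) = -0.330029 < 0 → root in [0.304325, 0.539550]

[0.304325, 0.539550]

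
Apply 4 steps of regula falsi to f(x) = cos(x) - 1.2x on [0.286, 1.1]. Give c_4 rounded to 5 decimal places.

0.65888

False-position update: c = (a·f(b) − b·f(a))/(f(b) − f(a)); replace the endpoint whose sign matches f(c).
f(0.286000) = 0.616180, f(1.100000) = -0.866404
step 1: c = 0.624308, f(c) = 0.062198 > 0 → new bracket [0.624308, 1.100000]
step 2: c = 0.656170, f(c) = 0.004930 > 0 → new bracket [0.656170, 1.100000]
step 3: c = 0.658682, f(c) = 0.000382 > 0 → new bracket [0.658682, 1.100000]
step 4: c = 0.658876, f(c) = 0.000030 > 0 → new bracket [0.658876, 1.100000]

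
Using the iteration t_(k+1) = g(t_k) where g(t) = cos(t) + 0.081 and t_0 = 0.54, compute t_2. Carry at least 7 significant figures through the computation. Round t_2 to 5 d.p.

0.67183

t_1 = g(0.540000) = 0.938709
t_2 = g(0.938709) = 0.671830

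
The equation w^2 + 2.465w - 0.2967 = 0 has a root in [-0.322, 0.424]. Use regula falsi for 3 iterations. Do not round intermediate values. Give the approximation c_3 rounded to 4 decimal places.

0.1144

f(-0.322000) = -0.986746, f(0.424000) = 0.928236
step 1: c = 0.062397, f(c) = -0.138999 < 0 → new bracket [0.062397, 0.424000]
step 2: c = 0.109493, f(c) = -0.014812 < 0 → new bracket [0.109493, 0.424000]
step 3: c = 0.114432, f(c) = -0.001529 < 0 → new bracket [0.114432, 0.424000]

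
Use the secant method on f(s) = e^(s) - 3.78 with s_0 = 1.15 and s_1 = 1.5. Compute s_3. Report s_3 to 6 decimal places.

f(s_0) = -0.621807, f(s_1) = 0.701689
s_2 = 1.500000 - (0.701689)·(1.500000 - 1.150000)/(0.701689 - (-0.621807)) = 1.314438; f(s_2) = -0.057343
s_3 = 1.314438 - (-0.057343)·(1.314438 - 1.500000)/(-0.057343 - (0.701689)) = 1.328456; f(s_3) = -0.004788

1.328456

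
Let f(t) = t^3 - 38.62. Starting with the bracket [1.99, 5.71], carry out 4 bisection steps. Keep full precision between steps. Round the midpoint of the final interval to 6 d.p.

3.268750

f(1.990000) = -30.739401, f(5.710000) = 147.549411 (opposite signs)
step 1: m = 3.850000, f(m) = 18.446625 > 0 → root in [1.990000, 3.850000]
step 2: m = 2.920000, f(m) = -13.722912 < 0 → root in [2.920000, 3.850000]
step 3: m = 3.385000, f(m) = 0.166092 > 0 → root in [2.920000, 3.385000]
step 4: m = 3.152500, f(m) = -7.289647 < 0 → root in [3.152500, 3.385000]
Midpoint of [3.152500, 3.385000] = 3.268750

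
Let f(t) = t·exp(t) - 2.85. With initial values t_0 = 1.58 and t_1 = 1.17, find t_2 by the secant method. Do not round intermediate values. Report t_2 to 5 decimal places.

1.07334

f(t_0) = 4.820830, f(t_1) = 0.919731
t_2 = 1.170000 - (0.919731)·(1.170000 - 1.580000)/(0.919731 - (4.820830)) = 1.073338; f(t_2) = 0.289647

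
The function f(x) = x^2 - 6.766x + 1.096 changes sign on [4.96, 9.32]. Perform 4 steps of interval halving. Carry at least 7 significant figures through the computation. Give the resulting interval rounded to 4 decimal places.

f(4.960000) = -7.861760, f(9.320000) = 24.899280 (opposite signs)
step 1: m = 7.140000, f(m) = 3.766360 > 0 → root in [4.960000, 7.140000]
step 2: m = 6.050000, f(m) = -3.235800 < 0 → root in [6.050000, 7.140000]
step 3: m = 6.595000, f(m) = -0.031745 < 0 → root in [6.595000, 7.140000]
step 4: m = 6.867500, f(m) = 1.793051 > 0 → root in [6.595000, 6.867500]

[6.5950, 6.8675]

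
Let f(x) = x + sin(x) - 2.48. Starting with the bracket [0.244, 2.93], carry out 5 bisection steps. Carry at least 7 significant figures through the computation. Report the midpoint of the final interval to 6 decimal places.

f(0.244000) = -1.994414, f(2.930000) = 0.660017 (opposite signs)
step 1: m = 1.587000, f(m) = 0.106869 > 0 → root in [0.244000, 1.587000]
step 2: m = 0.915500, f(m) = -0.771633 < 0 → root in [0.915500, 1.587000]
step 3: m = 1.251250, f(m) = -0.279372 < 0 → root in [1.251250, 1.587000]
step 4: m = 1.419125, f(m) = -0.072355 < 0 → root in [1.419125, 1.587000]
step 5: m = 1.503063, f(m) = 0.020769 > 0 → root in [1.419125, 1.503063]
Midpoint of [1.419125, 1.503063] = 1.461094

1.461094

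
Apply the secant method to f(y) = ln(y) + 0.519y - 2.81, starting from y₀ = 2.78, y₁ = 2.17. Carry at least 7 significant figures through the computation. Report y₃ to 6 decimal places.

f(y_0) = -0.344729, f(y_1) = -0.909043
y_2 = 2.170000 - (-0.909043)·(2.170000 - 2.780000)/(-0.909043 - (-0.344729)) = 3.152638; f(y_2) = -0.025541
y_3 = 3.152638 - (-0.025541)·(3.152638 - 2.170000)/(-0.025541 - (-0.909043)) = 3.181045; f(y_3) = -0.001828

3.181045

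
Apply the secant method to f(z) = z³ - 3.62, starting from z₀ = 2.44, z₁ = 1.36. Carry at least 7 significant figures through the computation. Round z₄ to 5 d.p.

1.53495

f(z_0) = 10.906784, f(z_1) = -1.104544
z_2 = 1.360000 - (-1.104544)·(1.360000 - 2.440000)/(-1.104544 - (10.906784)) = 1.459315; f(z_2) = -0.512241
z_3 = 1.459315 - (-0.512241)·(1.459315 - 1.360000)/(-0.512241 - (-1.104544)) = 1.545206; f(z_3) = 0.069428
z_4 = 1.545206 - (0.069428)·(1.545206 - 1.459315)/(0.069428 - (-0.512241)) = 1.534954; f(z_4) = -0.003520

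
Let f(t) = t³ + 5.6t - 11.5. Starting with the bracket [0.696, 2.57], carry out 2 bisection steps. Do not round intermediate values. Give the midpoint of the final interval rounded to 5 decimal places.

f(0.696000) = -7.265246, f(2.570000) = 19.866593 (opposite signs)
step 1: m = 1.633000, f(m) = 1.999503 > 0 → root in [0.696000, 1.633000]
step 2: m = 1.164500, f(m) = -3.399668 < 0 → root in [1.164500, 1.633000]
Midpoint of [1.164500, 1.633000] = 1.398750

1.39875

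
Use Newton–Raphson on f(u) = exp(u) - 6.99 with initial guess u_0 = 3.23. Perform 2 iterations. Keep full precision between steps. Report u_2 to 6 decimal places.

2.076560

f'(u) = exp(u)
u_0 = 3.230000: f = 18.289657, f' = 25.279657 → u_1 = 3.230000 - (18.289657)/(25.279657) = 2.506507
u_1 = 2.506507: f = 5.272023, f' = 12.262023 → u_2 = 2.506507 - (5.272023)/(12.262023) = 2.076560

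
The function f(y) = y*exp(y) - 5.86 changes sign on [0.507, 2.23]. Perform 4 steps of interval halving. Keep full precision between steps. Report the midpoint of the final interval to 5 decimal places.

f(0.507000) = -5.018226, f(2.230000) = 14.878701 (opposite signs)
step 1: m = 1.368500, f(m) = -0.482545 < 0 → root in [1.368500, 2.230000]
step 2: m = 1.799250, f(m) = 5.016668 > 0 → root in [1.368500, 1.799250]
step 3: m = 1.583875, f(m) = 1.859498 > 0 → root in [1.368500, 1.583875]
step 4: m = 1.476187, f(m) = 0.600135 > 0 → root in [1.368500, 1.476187]
Midpoint of [1.368500, 1.476187] = 1.422344

1.42234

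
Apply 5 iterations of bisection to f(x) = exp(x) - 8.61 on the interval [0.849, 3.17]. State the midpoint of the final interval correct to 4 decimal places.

f(0.849000) = -6.272692, f(3.170000) = 15.197484 (opposite signs)
step 1: m = 2.009500, f(m) = -1.150413 < 0 → root in [2.009500, 3.170000]
step 2: m = 2.589750, f(m) = 4.716440 > 0 → root in [2.009500, 2.589750]
step 3: m = 2.299625, f(m) = 1.360443 > 0 → root in [2.009500, 2.299625]
step 4: m = 2.154562, f(m) = 0.014116 > 0 → root in [2.009500, 2.154562]
step 5: m = 2.082031, f(m) = -0.589255 < 0 → root in [2.082031, 2.154562]
Midpoint of [2.082031, 2.154562] = 2.118297

2.1183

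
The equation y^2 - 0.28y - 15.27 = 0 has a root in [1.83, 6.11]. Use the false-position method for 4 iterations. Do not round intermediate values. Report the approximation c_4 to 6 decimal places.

f(1.830000) = -12.433500, f(6.110000) = 20.351300
step 1: c = 3.453172, f(c) = -4.312489 < 0 → new bracket [3.453172, 6.110000]
step 2: c = 3.917721, f(c) = -1.018421 < 0 → new bracket [3.917721, 6.110000]
step 3: c = 4.022199, f(c) = -0.218129 < 0 → new bracket [4.022199, 6.110000]
step 4: c = 4.044339, f(c) = -0.045734 < 0 → new bracket [4.044339, 6.110000]

4.044339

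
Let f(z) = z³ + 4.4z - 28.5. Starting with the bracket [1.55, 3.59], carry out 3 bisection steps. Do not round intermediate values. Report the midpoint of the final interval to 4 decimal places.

f(1.550000) = -17.956125, f(3.590000) = 33.564279 (opposite signs)
step 1: m = 2.570000, f(m) = -0.217407 < 0 → root in [2.570000, 3.590000]
step 2: m = 3.080000, f(m) = 14.270112 > 0 → root in [2.570000, 3.080000]
step 3: m = 2.825000, f(m) = 6.475266 > 0 → root in [2.570000, 2.825000]
Midpoint of [2.570000, 2.825000] = 2.697500

2.6975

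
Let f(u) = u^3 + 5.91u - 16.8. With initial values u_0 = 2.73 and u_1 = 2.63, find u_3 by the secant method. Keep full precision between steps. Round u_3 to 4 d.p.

1.8663

f(u_0) = 19.680717, f(u_1) = 16.934747
u_2 = 2.630000 - (16.934747)·(2.630000 - 2.730000)/(16.934747 - (19.680717)) = 2.013287; f(u_2) = 3.259036
u_3 = 2.013287 - (3.259036)·(2.013287 - 2.630000)/(3.259036 - (16.934747)) = 1.866319; f(u_3) = 0.730615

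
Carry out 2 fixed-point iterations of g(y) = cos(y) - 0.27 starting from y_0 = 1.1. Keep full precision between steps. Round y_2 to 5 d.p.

y_1 = g(1.100000) = 0.183596
y_2 = g(0.183596) = 0.713194

0.71319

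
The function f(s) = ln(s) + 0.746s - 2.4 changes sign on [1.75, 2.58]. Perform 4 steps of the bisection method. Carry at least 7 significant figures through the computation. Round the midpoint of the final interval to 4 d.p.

2.1909

f(1.750000) = -0.534884, f(2.580000) = 0.472469 (opposite signs)
step 1: m = 2.165000, f(m) = -0.012490 < 0 → root in [2.165000, 2.580000]
step 2: m = 2.372500, f(m) = 0.233829 > 0 → root in [2.165000, 2.372500]
step 3: m = 2.268750, f(m) = 0.111717 > 0 → root in [2.165000, 2.268750]
step 4: m = 2.216875, f(m) = 0.049887 > 0 → root in [2.165000, 2.216875]
Midpoint of [2.165000, 2.216875] = 2.190937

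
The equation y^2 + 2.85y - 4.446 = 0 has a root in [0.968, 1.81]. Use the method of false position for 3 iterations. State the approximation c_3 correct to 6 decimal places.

f(0.968000) = -0.750176, f(1.810000) = 3.988600
step 1: c = 1.101294, f(c) = -0.094466 < 0 → new bracket [1.101294, 1.810000]
step 2: c = 1.117690, f(c) = -0.011352 < 0 → new bracket [1.117690, 1.810000]
step 3: c = 1.119655, f(c) = -0.001356 < 0 → new bracket [1.119655, 1.810000]

1.119655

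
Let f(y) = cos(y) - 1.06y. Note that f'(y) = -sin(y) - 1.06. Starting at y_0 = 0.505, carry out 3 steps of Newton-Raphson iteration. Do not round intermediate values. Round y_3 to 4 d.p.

0.7134

y_0 = 0.505000: f = 0.339874, f' = -1.543807 → y_1 = 0.505000 - (0.339874)/(-1.543807) = 0.725153
y_1 = 0.725153: f = -0.020265, f' = -1.723250 → y_2 = 0.725153 - (-0.020265)/(-1.723250) = 0.713394
y_2 = 0.713394: f = -0.000052, f' = -1.714404 → y_3 = 0.713394 - (-0.000052)/(-1.714404) = 0.713363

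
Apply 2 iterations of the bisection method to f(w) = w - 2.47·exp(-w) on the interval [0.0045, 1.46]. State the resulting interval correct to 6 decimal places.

[0.732250, 1.096125]

f(0.004500) = -2.454410, f(1.460000) = 0.886376 (opposite signs)
step 1: m = 0.732250, f(m) = -0.455390 < 0 → root in [0.732250, 1.460000]
step 2: m = 1.096125, f(m) = 0.270741 > 0 → root in [0.732250, 1.096125]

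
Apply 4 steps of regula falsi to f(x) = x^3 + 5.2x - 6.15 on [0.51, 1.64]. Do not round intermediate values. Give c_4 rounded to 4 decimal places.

False-position update: c = (a·f(b) − b·f(a))/(f(b) − f(a)); replace the endpoint whose sign matches f(c).
f(0.510000) = -3.365349, f(1.640000) = 6.788944
step 1: c = 0.884506, f(c) = -0.858574 < 0 → new bracket [0.884506, 1.640000]
step 2: c = 0.969324, f(c) = -0.198748 < 0 → new bracket [0.969324, 1.640000]
step 3: c = 0.988400, f(c) = -0.044719 < 0 → new bracket [0.988400, 1.640000]
step 4: c = 0.992664, f(c) = -0.009995 < 0 → new bracket [0.992664, 1.640000]

0.9927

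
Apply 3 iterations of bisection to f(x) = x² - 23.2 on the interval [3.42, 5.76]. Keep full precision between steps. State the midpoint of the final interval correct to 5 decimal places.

f(3.420000) = -11.503600, f(5.760000) = 9.977600 (opposite signs)
step 1: m = 4.590000, f(m) = -2.131900 < 0 → root in [4.590000, 5.760000]
step 2: m = 5.175000, f(m) = 3.580625 > 0 → root in [4.590000, 5.175000]
step 3: m = 4.882500, f(m) = 0.638806 > 0 → root in [4.590000, 4.882500]
Midpoint of [4.590000, 4.882500] = 4.736250

4.73625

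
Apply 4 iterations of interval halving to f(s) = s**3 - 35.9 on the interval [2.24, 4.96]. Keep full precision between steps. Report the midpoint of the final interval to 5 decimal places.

f(2.240000) = -24.660576, f(4.960000) = 86.123936 (opposite signs)
step 1: m = 3.600000, f(m) = 10.756000 > 0 → root in [2.240000, 3.600000]
step 2: m = 2.920000, f(m) = -11.002912 < 0 → root in [2.920000, 3.600000]
step 3: m = 3.260000, f(m) = -1.254024 < 0 → root in [3.260000, 3.600000]
step 4: m = 3.430000, f(m) = 4.453607 > 0 → root in [3.260000, 3.430000]
Midpoint of [3.260000, 3.430000] = 3.345000

3.34500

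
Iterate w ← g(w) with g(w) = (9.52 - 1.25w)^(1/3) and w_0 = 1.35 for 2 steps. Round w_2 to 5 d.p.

1.91635

w_1 = g(1.350000) = 1.985943
w_2 = g(1.985943) = 1.916348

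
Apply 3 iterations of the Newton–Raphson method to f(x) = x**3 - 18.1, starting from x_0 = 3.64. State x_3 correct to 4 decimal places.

f'(x) = 3x**2
x_0 = 3.640000: f = 30.128544, f' = 39.748800 → x_1 = 3.640000 - (30.128544)/(39.748800) = 2.882026
x_1 = 2.882026: f = 5.838329, f' = 24.918227 → x_2 = 2.882026 - (5.838329)/(24.918227) = 2.647727
x_2 = 2.647727: f = 0.461775, f' = 21.031372 → x_3 = 2.647727 - (0.461775)/(21.031372) = 2.625770

2.6258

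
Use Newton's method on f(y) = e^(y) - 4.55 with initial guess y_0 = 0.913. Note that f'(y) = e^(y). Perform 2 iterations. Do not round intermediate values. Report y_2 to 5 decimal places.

1.53842

y_0 = 0.913000: f = -2.058213, f' = 2.491787 → y_1 = 0.913000 - (-2.058213)/(2.491787) = 1.738999
y_1 = 1.738999: f = 1.141643, f' = 5.691643 → y_2 = 1.738999 - (1.141643)/(5.691643) = 1.538417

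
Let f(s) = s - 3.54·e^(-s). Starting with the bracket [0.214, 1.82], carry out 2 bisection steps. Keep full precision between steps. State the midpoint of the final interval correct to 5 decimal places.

1.21775

f(0.214000) = -2.644013, f(1.820000) = 1.246429 (opposite signs)
step 1: m = 1.017000, f(m) = -0.263341 < 0 → root in [1.017000, 1.820000]
step 2: m = 1.418500, f(m) = 0.561548 > 0 → root in [1.017000, 1.418500]
Midpoint of [1.017000, 1.418500] = 1.217750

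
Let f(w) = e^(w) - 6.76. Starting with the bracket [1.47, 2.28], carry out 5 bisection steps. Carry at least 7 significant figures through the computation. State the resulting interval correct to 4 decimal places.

[1.9003, 1.9256]

f(1.470000) = -2.410765, f(2.280000) = 3.016680 (opposite signs)
step 1: m = 1.875000, f(m) = -0.239181 < 0 → root in [1.875000, 2.280000]
step 2: m = 2.077500, f(m) = 1.224483 > 0 → root in [1.875000, 2.077500]
step 3: m = 1.976250, f(m) = 0.455634 > 0 → root in [1.875000, 1.976250]
step 4: m = 1.925625, f(m) = 0.099434 > 0 → root in [1.875000, 1.925625]
step 5: m = 1.900313, f(m) = -0.072016 < 0 → root in [1.900313, 1.925625]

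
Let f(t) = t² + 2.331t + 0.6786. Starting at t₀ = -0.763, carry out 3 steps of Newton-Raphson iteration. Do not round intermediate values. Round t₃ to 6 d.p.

f'(t) = 2t + 2.331
t_0 = -0.763000: f = -0.517784, f' = 0.805000 → t_1 = -0.763000 - (-0.517784)/(0.805000) = -0.119790
t_1 = -0.119790: f = 0.413719, f' = 2.091420 → t_2 = -0.119790 - (0.413719)/(2.091420) = -0.317607
t_2 = -0.317607: f = 0.039132, f' = 1.695785 → t_3 = -0.317607 - (0.039132)/(1.695785) = -0.340683

-0.340683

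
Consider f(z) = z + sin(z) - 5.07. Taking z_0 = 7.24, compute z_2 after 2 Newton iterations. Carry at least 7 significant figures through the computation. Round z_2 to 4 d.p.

Newton update: z ← z − f(z)/f'(z).
f'(z) = 1 + cos(z)
z_0 = 7.240000: f = 2.987361, f' = 1.576126 → z_1 = 7.240000 - (2.987361)/(1.576126) = 5.344619
z_1 = 5.344619: f = -0.532093, f' = 1.590945 → z_2 = 5.344619 - (-0.532093)/(1.590945) = 5.679070

5.6791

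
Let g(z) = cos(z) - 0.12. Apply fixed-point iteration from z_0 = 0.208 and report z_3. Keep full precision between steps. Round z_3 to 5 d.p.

z_1 = g(0.208000) = 0.858446
z_2 = g(0.858446) = 0.533614
z_3 = g(0.533614) = 0.740974

0.74097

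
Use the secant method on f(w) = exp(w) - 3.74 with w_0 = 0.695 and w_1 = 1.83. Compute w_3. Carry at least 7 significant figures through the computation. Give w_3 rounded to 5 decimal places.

1.28129

f(w_0) = -1.736291, f(w_1) = 2.493887
w_2 = 1.830000 - (2.493887)·(1.830000 - 0.695000)/(2.493887 - (-1.736291)) = 1.160865; f(w_2) = -0.547307
w_3 = 1.160865 - (-0.547307)·(1.160865 - 1.830000)/(-0.547307 - (2.493887)) = 1.281285; f(w_3) = -0.138734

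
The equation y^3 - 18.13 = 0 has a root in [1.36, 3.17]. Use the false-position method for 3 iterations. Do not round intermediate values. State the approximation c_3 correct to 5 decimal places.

f(1.360000) = -15.614544, f(3.170000) = 13.725013
step 1: c = 2.323284, f(c) = -5.589730 < 0 → new bracket [2.323284, 3.170000]
step 2: c = 2.568325, f(c) = -1.188565 < 0 → new bracket [2.568325, 3.170000]
step 3: c = 2.616277, f(c) = -0.221830 < 0 → new bracket [2.616277, 3.170000]

2.61628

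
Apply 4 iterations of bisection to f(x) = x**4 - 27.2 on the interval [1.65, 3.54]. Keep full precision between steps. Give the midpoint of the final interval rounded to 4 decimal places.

f(1.650000) = -19.787994, f(3.540000) = 129.840999 (opposite signs)
step 1: m = 2.595000, f(m) = 18.147093 > 0 → root in [1.650000, 2.595000]
step 2: m = 2.122500, f(m) = -6.904919 < 0 → root in [2.122500, 2.595000]
step 3: m = 2.358750, f(m) = 3.754775 > 0 → root in [2.122500, 2.358750]
step 4: m = 2.240625, f(m) = -1.995580 < 0 → root in [2.240625, 2.358750]
Midpoint of [2.240625, 2.358750] = 2.299687

2.2997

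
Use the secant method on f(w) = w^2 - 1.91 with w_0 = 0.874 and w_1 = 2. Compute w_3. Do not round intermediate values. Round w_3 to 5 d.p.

f(w_0) = -1.146124, f(w_1) = 2.090000
w_2 = 2.000000 - (2.090000)·(2.000000 - 0.874000)/(2.090000 - (-1.146124)) = 1.272791; f(w_2) = -0.290004
w_3 = 1.272791 - (-0.290004)·(1.272791 - 2.000000)/(-0.290004 - (2.090000)) = 1.361401; f(w_3) = -0.056587

1.36140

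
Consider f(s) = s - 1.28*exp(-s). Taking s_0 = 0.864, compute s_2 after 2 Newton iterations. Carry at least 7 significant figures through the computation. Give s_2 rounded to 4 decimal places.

f'(s) = 1 + 1.28*exp(-s)
s_0 = 0.864000: f = 0.324515, f' = 1.539485 → s_1 = 0.864000 - (0.324515)/(1.539485) = 0.653206
s_1 = 0.653206: f = -0.012874, f' = 1.666080 → s_2 = 0.653206 - (-0.012874)/(1.666080) = 0.660933

0.6609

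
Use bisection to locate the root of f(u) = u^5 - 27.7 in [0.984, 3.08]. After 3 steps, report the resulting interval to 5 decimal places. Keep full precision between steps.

[1.77000, 2.03200]

f(0.984000) = -26.777481, f(3.080000) = 249.474698 (opposite signs)
step 1: m = 2.032000, f(m) = 6.943241 > 0 → root in [0.984000, 2.032000]
step 2: m = 1.508000, f(m) = -19.901578 < 0 → root in [1.508000, 2.032000]
step 3: m = 1.770000, f(m) = -10.327340 < 0 → root in [1.770000, 2.032000]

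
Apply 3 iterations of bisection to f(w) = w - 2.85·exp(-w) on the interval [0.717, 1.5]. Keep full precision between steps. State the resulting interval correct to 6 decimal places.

[1.010625, 1.108500]

f(0.717000) = -0.674412, f(1.500000) = 0.864079 (opposite signs)
step 1: m = 1.108500, f(m) = 0.167847 > 0 → root in [0.717000, 1.108500]
step 2: m = 0.912750, f(m) = -0.231294 < 0 → root in [0.912750, 1.108500]
step 3: m = 1.010625, f(m) = -0.026751 < 0 → root in [1.010625, 1.108500]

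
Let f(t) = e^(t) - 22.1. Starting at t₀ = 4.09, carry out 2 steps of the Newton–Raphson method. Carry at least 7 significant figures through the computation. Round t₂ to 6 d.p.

Newton update: t ← t − f(t)/f'(t).
f'(t) = e^(t)
t_0 = 4.090000: f = 37.639892, f' = 59.739892 → t_1 = 4.090000 - (37.639892)/(59.739892) = 3.459937
t_1 = 3.459937: f = 9.714974, f' = 31.814974 → t_2 = 3.459937 - (9.714974)/(31.814974) = 3.154579

3.154579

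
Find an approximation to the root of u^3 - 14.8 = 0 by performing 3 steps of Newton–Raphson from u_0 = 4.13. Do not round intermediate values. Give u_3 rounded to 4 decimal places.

f'(u) = 3u^2
u_0 = 4.130000: f = 55.644997, f' = 51.170700 → u_1 = 4.130000 - (55.644997)/(51.170700) = 3.042561
u_1 = 3.042561: f = 13.365537, f' = 27.771539 → u_2 = 3.042561 - (13.365537)/(27.771539) = 2.561294
u_2 = 2.561294: f = 2.002669, f' = 19.680680 → u_3 = 2.561294 - (2.002669)/(19.680680) = 2.459536

2.4595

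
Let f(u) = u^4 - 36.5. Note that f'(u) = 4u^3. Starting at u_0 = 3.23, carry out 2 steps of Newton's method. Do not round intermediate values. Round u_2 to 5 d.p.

2.48704

u_0 = 3.230000: f = 72.345402, f' = 134.793068 → u_1 = 3.230000 - (72.345402)/(134.793068) = 2.693285
u_1 = 2.693285: f = 16.117418, f' = 78.146070 → u_2 = 2.693285 - (16.117418)/(78.146070) = 2.487038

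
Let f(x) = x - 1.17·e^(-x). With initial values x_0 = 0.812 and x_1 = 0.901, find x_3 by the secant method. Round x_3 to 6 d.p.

0.626241

Secant update: x_(k+1) = x_k − f(x_k)·(x_k − x_(k-1))/(f(x_k) − f(x_(k-1))).
f(x_0) = 0.292556, f(x_1) = 0.425789
x_2 = 0.901000 - (0.425789)·(0.901000 - 0.812000)/(0.425789 - (0.292556)) = 0.616572; f(x_2) = -0.014985
x_3 = 0.616572 - (-0.014985)·(0.616572 - 0.901000)/(-0.014985 - (0.425789)) = 0.626241; f(x_3) = 0.000762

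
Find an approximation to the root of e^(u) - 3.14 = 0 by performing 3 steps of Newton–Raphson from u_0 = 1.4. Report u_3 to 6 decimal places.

1.144223

Newton update: u ← u − f(u)/f'(u).
f'(u) = e^(u)
u_0 = 1.400000: f = 0.915200, f' = 4.055200 → u_1 = 1.400000 - (0.915200)/(4.055200) = 1.174314
u_1 = 1.174314: f = 0.095924, f' = 3.235924 → u_2 = 1.174314 - (0.095924)/(3.235924) = 1.144671
u_2 = 1.144671: f = 0.001408, f' = 3.141408 → u_3 = 1.144671 - (0.001408)/(3.141408) = 1.144223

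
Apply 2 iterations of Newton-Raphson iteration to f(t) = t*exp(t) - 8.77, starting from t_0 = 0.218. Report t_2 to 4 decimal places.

f'(t) = (t+1)*exp(t)
t_0 = 0.218000: f = -8.498898, f' = 1.514689 → t_1 = 0.218000 - (-8.498898)/(1.514689) = 5.828985
t_1 = 5.828985: f = 1973.163702, f' = 2321.947202 → t_2 = 5.828985 - (1973.163702)/(2321.947202) = 4.979197

4.9792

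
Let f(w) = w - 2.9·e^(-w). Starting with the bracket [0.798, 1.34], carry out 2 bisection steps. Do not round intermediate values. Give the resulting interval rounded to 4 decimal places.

[0.9335, 1.0690]

f(0.798000) = -0.507663, f(1.340000) = 0.580648 (opposite signs)
step 1: m = 1.069000, f(m) = 0.073280 > 0 → root in [0.798000, 1.069000]
step 2: m = 0.933500, f(m) = -0.206708 < 0 → root in [0.933500, 1.069000]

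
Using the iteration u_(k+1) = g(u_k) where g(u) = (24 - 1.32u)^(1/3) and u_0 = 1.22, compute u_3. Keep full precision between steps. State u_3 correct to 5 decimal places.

2.73241

u_1 = g(1.220000) = 2.818483
u_2 = g(2.818483) = 2.727008
u_3 = g(2.727008) = 2.732410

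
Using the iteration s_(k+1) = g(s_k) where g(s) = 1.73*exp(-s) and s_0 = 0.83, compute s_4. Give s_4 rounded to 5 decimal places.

s_1 = g(0.830000) = 0.754365
s_2 = g(0.754365) = 0.813635
s_3 = g(0.813635) = 0.766812
s_4 = g(0.766812) = 0.803570

0.80357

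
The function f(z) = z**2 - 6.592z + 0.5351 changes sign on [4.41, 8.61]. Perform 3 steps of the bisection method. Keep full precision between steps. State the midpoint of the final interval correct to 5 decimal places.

6.24750

f(4.410000) = -9.087520, f(8.610000) = 17.910080 (opposite signs)
step 1: m = 6.510000, f(m) = 0.001280 > 0 → root in [4.410000, 6.510000]
step 2: m = 5.460000, f(m) = -5.645620 < 0 → root in [5.460000, 6.510000]
step 3: m = 5.985000, f(m) = -3.097795 < 0 → root in [5.985000, 6.510000]
Midpoint of [5.985000, 6.510000] = 6.247500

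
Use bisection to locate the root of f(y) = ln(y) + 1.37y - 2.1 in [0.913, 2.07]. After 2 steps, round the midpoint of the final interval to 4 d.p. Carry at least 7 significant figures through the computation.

1.3469

f(0.913000) = -0.940209, f(2.070000) = 1.463449 (opposite signs)
step 1: m = 1.491500, f(m) = 0.343137 > 0 → root in [0.913000, 1.491500]
step 2: m = 1.202250, f(m) = -0.268723 < 0 → root in [1.202250, 1.491500]
Midpoint of [1.202250, 1.491500] = 1.346875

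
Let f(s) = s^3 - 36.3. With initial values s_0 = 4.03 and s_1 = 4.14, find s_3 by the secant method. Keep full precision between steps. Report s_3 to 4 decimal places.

f(s_0) = 29.150827, f(s_1) = 34.657944
s_2 = 4.140000 - (34.657944)·(4.140000 - 4.030000)/(34.657944 - (29.150827)) = 3.447737; f(s_2) = 4.682869
s_3 = 3.447737 - (4.682869)·(3.447737 - 4.140000)/(4.682869 - (34.657944)) = 3.339588; f(s_3) = 0.945911

3.3396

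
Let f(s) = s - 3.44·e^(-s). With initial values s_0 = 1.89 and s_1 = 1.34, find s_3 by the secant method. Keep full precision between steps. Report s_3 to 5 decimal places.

1.12345

f(s_0) = 1.370313, f(s_1) = 0.439251
s_2 = 1.340000 - (0.439251)·(1.340000 - 1.890000)/(0.439251 - (1.370313)) = 1.080524; f(s_2) = -0.087072
s_3 = 1.080524 - (-0.087072)·(1.080524 - 1.340000)/(-0.087072 - (0.439251)) = 1.123451; f(s_3) = 0.004914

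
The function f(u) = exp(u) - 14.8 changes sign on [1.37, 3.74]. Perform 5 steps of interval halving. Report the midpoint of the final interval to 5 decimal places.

f(1.370000) = -10.864649, f(3.740000) = 27.297990 (opposite signs)
step 1: m = 2.555000, f(m) = -1.928700 < 0 → root in [2.555000, 3.740000]
step 2: m = 3.147500, f(m) = 8.477797 > 0 → root in [2.555000, 3.147500]
step 3: m = 2.851250, f(m) = 2.509405 > 0 → root in [2.555000, 2.851250]
step 4: m = 2.703125, f(m) = 0.126304 > 0 → root in [2.555000, 2.703125]
step 5: m = 2.629062, f(m) = -0.939231 < 0 → root in [2.629062, 2.703125]
Midpoint of [2.629062, 2.703125] = 2.666094

2.66609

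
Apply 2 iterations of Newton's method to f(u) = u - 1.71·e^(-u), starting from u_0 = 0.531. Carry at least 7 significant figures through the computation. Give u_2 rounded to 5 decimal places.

0.78213

Newton update: u ← u − f(u)/f'(u).
f'(u) = 1 + 1.71·e^(-u)
u_0 = 0.531000: f = -0.474508, f' = 2.005508 → u_1 = 0.531000 - (-0.474508)/(2.005508) = 0.767603
u_1 = 0.767603: f = -0.026050, f' = 1.793653 → u_2 = 0.767603 - (-0.026050)/(1.793653) = 0.782126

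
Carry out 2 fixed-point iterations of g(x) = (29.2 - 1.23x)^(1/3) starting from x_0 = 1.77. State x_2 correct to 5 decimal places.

2.94373

x_1 = g(1.770000) = 3.000848
x_2 = g(3.000848) = 2.943727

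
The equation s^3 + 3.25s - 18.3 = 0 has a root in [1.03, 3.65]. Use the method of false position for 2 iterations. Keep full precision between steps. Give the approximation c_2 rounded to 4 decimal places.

1.9963

False-position update: c = (a·f(b) − b·f(a))/(f(b) − f(a)); replace the endpoint whose sign matches f(c).
f(1.030000) = -13.859773, f(3.650000) = 42.189625
step 1: c = 1.677868, f(c) = -8.123327 < 0 → new bracket [1.677868, 3.650000]
step 2: c = 1.996280, f(c) = -3.856640 < 0 → new bracket [1.996280, 3.650000]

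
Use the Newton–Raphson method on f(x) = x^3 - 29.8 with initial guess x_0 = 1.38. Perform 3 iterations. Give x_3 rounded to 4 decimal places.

f'(x) = 3x^2
x_0 = 1.380000: f = -27.171928, f' = 5.713200 → x_1 = 1.380000 - (-27.171928)/(5.713200) = 6.135991
x_1 = 6.135991: f = 201.222431, f' = 112.951158 → x_2 = 6.135991 - (201.222431)/(112.951158) = 4.354492
x_2 = 4.354492: f = 52.768112, f' = 56.884790 → x_3 = 4.354492 - (52.768112)/(56.884790) = 3.426860

3.4269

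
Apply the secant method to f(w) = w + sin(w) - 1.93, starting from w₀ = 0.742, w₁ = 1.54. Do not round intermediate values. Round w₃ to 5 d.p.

f(w_0) = -0.512237, f(w_1) = 0.609526
w_2 = 1.540000 - (0.609526)·(1.540000 - 0.742000)/(0.609526 - (-0.512237)) = 1.106395; f(w_2) = 0.070485
w_3 = 1.106395 - (0.070485)·(1.106395 - 1.540000)/(0.070485 - (0.609526)) = 1.049697; f(w_3) = -0.013031

1.04970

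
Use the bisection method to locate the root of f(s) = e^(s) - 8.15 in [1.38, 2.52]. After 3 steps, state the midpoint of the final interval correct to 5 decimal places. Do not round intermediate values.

f(1.380000) = -4.175098, f(2.520000) = 4.278597 (opposite signs)
step 1: m = 1.950000, f(m) = -1.121312 < 0 → root in [1.950000, 2.520000]
step 2: m = 2.235000, f(m) = 1.196482 > 0 → root in [1.950000, 2.235000]
step 3: m = 2.092500, f(m) = -0.044847 < 0 → root in [2.092500, 2.235000]
Midpoint of [2.092500, 2.235000] = 2.163750

2.16375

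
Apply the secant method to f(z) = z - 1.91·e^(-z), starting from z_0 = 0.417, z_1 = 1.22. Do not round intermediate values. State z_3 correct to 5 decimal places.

f(z_0) = -0.841730, f(z_1) = 0.656110
z_2 = 1.220000 - (0.656110)·(1.220000 - 0.417000)/(0.656110 - (-0.841730)) = 0.868256; f(z_2) = 0.066661
z_3 = 0.868256 - (0.066661)·(0.868256 - 1.220000)/(0.066661 - (0.656110)) = 0.828477; f(z_3) = -0.005647

0.82848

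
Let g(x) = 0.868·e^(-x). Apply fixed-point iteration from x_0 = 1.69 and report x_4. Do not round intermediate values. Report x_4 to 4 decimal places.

x_1 = g(1.690000) = 0.160163
x_2 = g(0.160163) = 0.739540
x_3 = g(0.739540) = 0.414325
x_4 = g(0.414325) = 0.573562

0.5736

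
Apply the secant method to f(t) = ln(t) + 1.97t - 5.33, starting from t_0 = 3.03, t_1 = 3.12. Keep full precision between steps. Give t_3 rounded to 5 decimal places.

2.28639

f(t_0) = 1.747663, f(t_1) = 1.954233
t_2 = 3.120000 - (1.954233)·(3.120000 - 3.030000)/(1.954233 - (1.747663)) = 2.268566; f(t_2) = -0.041776
t_3 = 2.268566 - (-0.041776)·(2.268566 - 3.120000)/(-0.041776 - (1.954233)) = 2.286387; f(t_3) = 0.001155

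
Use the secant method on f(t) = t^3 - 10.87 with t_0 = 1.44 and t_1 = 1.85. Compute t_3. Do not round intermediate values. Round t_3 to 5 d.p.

2.18215

f(t_0) = -7.884016, f(t_1) = -4.538375
t_2 = 1.850000 - (-4.538375)·(1.850000 - 1.440000)/(-4.538375 - (-7.884016)) = 2.406167; f(t_2) = 3.060833
t_3 = 2.406167 - (3.060833)·(2.406167 - 1.850000)/(3.060833 - (-4.538375)) = 2.182152; f(t_3) = -0.479055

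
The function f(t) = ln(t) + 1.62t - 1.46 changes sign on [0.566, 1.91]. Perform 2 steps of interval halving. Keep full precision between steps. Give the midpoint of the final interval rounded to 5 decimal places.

1.07000

f(0.566000) = -1.112241, f(1.910000) = 2.281303 (opposite signs)
step 1: m = 1.238000, f(m) = 0.759057 > 0 → root in [0.566000, 1.238000]
step 2: m = 0.902000, f(m) = -0.101901 < 0 → root in [0.902000, 1.238000]
Midpoint of [0.902000, 1.238000] = 1.070000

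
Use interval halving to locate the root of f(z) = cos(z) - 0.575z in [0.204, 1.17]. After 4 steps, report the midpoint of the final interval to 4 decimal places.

0.9587

f(0.204000) = 0.861964, f(1.170000) = -0.282598 (opposite signs)
step 1: m = 0.687000, f(m) = 0.378127 > 0 → root in [0.687000, 1.170000]
step 2: m = 0.928500, f(m) = 0.065148 > 0 → root in [0.928500, 1.170000]
step 3: m = 1.049250, f(m) = -0.105097 < 0 → root in [0.928500, 1.049250]
step 4: m = 0.988875, f(m) = -0.018973 < 0 → root in [0.928500, 0.988875]
Midpoint of [0.928500, 0.988875] = 0.958687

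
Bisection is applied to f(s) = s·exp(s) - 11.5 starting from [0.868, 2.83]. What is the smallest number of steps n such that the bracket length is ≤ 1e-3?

Initial width b − a = 2.83 − 0.868 = 1.962000.
After n steps the width is (b−a)/2^n; need (b−a)/2^n ≤ 1e-3.
So n ≥ log₂(1.962000/1e-3) = log₂(1962.0000) ≈ 10.9381.
Hence n = 11.

11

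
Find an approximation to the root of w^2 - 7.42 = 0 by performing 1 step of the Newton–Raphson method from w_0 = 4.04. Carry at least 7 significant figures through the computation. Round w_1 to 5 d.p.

2.93832

f'(w) = 2w
w_0 = 4.040000: f = 8.901600, f' = 8.080000 → w_1 = 4.040000 - (8.901600)/(8.080000) = 2.938317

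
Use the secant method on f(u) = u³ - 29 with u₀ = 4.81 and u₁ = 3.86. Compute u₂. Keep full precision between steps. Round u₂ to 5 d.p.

3.35627

f(u_0) = 82.284641, f(u_1) = 28.512456
u_2 = 3.860000 - (28.512456)·(3.860000 - 4.810000)/(28.512456 - (82.284641)) = 3.356267; f(u_2) = 8.806758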